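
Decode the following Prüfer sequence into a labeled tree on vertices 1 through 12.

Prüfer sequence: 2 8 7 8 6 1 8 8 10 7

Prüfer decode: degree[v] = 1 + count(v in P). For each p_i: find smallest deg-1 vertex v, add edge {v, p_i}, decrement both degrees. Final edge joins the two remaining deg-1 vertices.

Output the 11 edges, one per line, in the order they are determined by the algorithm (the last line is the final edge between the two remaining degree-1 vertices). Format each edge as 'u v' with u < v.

Answer: 2 3
2 8
4 7
5 8
6 9
1 6
1 8
8 11
8 10
7 10
7 12

Derivation:
Initial degrees: {1:2, 2:2, 3:1, 4:1, 5:1, 6:2, 7:3, 8:5, 9:1, 10:2, 11:1, 12:1}
Step 1: smallest deg-1 vertex = 3, p_1 = 2. Add edge {2,3}. Now deg[3]=0, deg[2]=1.
Step 2: smallest deg-1 vertex = 2, p_2 = 8. Add edge {2,8}. Now deg[2]=0, deg[8]=4.
Step 3: smallest deg-1 vertex = 4, p_3 = 7. Add edge {4,7}. Now deg[4]=0, deg[7]=2.
Step 4: smallest deg-1 vertex = 5, p_4 = 8. Add edge {5,8}. Now deg[5]=0, deg[8]=3.
Step 5: smallest deg-1 vertex = 9, p_5 = 6. Add edge {6,9}. Now deg[9]=0, deg[6]=1.
Step 6: smallest deg-1 vertex = 6, p_6 = 1. Add edge {1,6}. Now deg[6]=0, deg[1]=1.
Step 7: smallest deg-1 vertex = 1, p_7 = 8. Add edge {1,8}. Now deg[1]=0, deg[8]=2.
Step 8: smallest deg-1 vertex = 11, p_8 = 8. Add edge {8,11}. Now deg[11]=0, deg[8]=1.
Step 9: smallest deg-1 vertex = 8, p_9 = 10. Add edge {8,10}. Now deg[8]=0, deg[10]=1.
Step 10: smallest deg-1 vertex = 10, p_10 = 7. Add edge {7,10}. Now deg[10]=0, deg[7]=1.
Final: two remaining deg-1 vertices are 7, 12. Add edge {7,12}.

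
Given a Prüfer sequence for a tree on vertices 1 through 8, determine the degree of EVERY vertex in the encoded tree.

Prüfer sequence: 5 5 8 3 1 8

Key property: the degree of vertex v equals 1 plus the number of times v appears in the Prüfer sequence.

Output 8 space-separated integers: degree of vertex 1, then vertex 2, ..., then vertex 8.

p_1 = 5: count[5] becomes 1
p_2 = 5: count[5] becomes 2
p_3 = 8: count[8] becomes 1
p_4 = 3: count[3] becomes 1
p_5 = 1: count[1] becomes 1
p_6 = 8: count[8] becomes 2
Degrees (1 + count): deg[1]=1+1=2, deg[2]=1+0=1, deg[3]=1+1=2, deg[4]=1+0=1, deg[5]=1+2=3, deg[6]=1+0=1, deg[7]=1+0=1, deg[8]=1+2=3

Answer: 2 1 2 1 3 1 1 3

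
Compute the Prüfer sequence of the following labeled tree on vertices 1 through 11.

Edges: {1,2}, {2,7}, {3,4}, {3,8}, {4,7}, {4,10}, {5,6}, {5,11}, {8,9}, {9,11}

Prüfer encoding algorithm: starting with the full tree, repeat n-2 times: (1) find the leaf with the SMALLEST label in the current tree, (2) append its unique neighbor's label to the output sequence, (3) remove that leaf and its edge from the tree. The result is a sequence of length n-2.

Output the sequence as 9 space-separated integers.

Step 1: leaves = {1,6,10}. Remove smallest leaf 1, emit neighbor 2.
Step 2: leaves = {2,6,10}. Remove smallest leaf 2, emit neighbor 7.
Step 3: leaves = {6,7,10}. Remove smallest leaf 6, emit neighbor 5.
Step 4: leaves = {5,7,10}. Remove smallest leaf 5, emit neighbor 11.
Step 5: leaves = {7,10,11}. Remove smallest leaf 7, emit neighbor 4.
Step 6: leaves = {10,11}. Remove smallest leaf 10, emit neighbor 4.
Step 7: leaves = {4,11}. Remove smallest leaf 4, emit neighbor 3.
Step 8: leaves = {3,11}. Remove smallest leaf 3, emit neighbor 8.
Step 9: leaves = {8,11}. Remove smallest leaf 8, emit neighbor 9.
Done: 2 vertices remain (9, 11). Sequence = [2 7 5 11 4 4 3 8 9]

Answer: 2 7 5 11 4 4 3 8 9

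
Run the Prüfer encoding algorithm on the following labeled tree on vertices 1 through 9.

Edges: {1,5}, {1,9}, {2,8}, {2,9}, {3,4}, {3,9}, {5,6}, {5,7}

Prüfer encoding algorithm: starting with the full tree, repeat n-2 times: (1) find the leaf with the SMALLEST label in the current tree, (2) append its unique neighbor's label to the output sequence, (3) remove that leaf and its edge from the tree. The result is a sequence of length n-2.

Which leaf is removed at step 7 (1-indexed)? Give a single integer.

Step 1: current leaves = {4,6,7,8}. Remove leaf 4 (neighbor: 3).
Step 2: current leaves = {3,6,7,8}. Remove leaf 3 (neighbor: 9).
Step 3: current leaves = {6,7,8}. Remove leaf 6 (neighbor: 5).
Step 4: current leaves = {7,8}. Remove leaf 7 (neighbor: 5).
Step 5: current leaves = {5,8}. Remove leaf 5 (neighbor: 1).
Step 6: current leaves = {1,8}. Remove leaf 1 (neighbor: 9).
Step 7: current leaves = {8,9}. Remove leaf 8 (neighbor: 2).

Answer: 8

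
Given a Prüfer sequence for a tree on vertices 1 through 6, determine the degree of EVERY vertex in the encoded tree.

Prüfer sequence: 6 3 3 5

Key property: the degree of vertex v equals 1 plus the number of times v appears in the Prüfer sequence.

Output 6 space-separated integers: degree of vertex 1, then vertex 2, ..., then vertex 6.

p_1 = 6: count[6] becomes 1
p_2 = 3: count[3] becomes 1
p_3 = 3: count[3] becomes 2
p_4 = 5: count[5] becomes 1
Degrees (1 + count): deg[1]=1+0=1, deg[2]=1+0=1, deg[3]=1+2=3, deg[4]=1+0=1, deg[5]=1+1=2, deg[6]=1+1=2

Answer: 1 1 3 1 2 2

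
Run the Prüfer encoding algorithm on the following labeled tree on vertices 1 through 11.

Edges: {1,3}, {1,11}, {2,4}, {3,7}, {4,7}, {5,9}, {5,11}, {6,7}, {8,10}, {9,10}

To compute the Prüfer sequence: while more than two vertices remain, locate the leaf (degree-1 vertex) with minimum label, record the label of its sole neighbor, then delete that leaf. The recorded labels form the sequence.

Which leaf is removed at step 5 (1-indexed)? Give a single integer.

Step 1: current leaves = {2,6,8}. Remove leaf 2 (neighbor: 4).
Step 2: current leaves = {4,6,8}. Remove leaf 4 (neighbor: 7).
Step 3: current leaves = {6,8}. Remove leaf 6 (neighbor: 7).
Step 4: current leaves = {7,8}. Remove leaf 7 (neighbor: 3).
Step 5: current leaves = {3,8}. Remove leaf 3 (neighbor: 1).

Answer: 3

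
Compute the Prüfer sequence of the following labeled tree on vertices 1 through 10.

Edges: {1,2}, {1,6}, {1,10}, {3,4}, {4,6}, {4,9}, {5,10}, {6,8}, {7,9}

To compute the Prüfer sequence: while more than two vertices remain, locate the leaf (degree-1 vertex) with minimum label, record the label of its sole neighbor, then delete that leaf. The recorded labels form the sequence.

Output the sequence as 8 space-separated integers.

Answer: 1 4 10 9 6 4 6 1

Derivation:
Step 1: leaves = {2,3,5,7,8}. Remove smallest leaf 2, emit neighbor 1.
Step 2: leaves = {3,5,7,8}. Remove smallest leaf 3, emit neighbor 4.
Step 3: leaves = {5,7,8}. Remove smallest leaf 5, emit neighbor 10.
Step 4: leaves = {7,8,10}. Remove smallest leaf 7, emit neighbor 9.
Step 5: leaves = {8,9,10}. Remove smallest leaf 8, emit neighbor 6.
Step 6: leaves = {9,10}. Remove smallest leaf 9, emit neighbor 4.
Step 7: leaves = {4,10}. Remove smallest leaf 4, emit neighbor 6.
Step 8: leaves = {6,10}. Remove smallest leaf 6, emit neighbor 1.
Done: 2 vertices remain (1, 10). Sequence = [1 4 10 9 6 4 6 1]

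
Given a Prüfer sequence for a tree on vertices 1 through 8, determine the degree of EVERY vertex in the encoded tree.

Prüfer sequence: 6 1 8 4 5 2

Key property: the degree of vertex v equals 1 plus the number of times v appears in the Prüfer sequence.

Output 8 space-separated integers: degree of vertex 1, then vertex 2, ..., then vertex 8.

Answer: 2 2 1 2 2 2 1 2

Derivation:
p_1 = 6: count[6] becomes 1
p_2 = 1: count[1] becomes 1
p_3 = 8: count[8] becomes 1
p_4 = 4: count[4] becomes 1
p_5 = 5: count[5] becomes 1
p_6 = 2: count[2] becomes 1
Degrees (1 + count): deg[1]=1+1=2, deg[2]=1+1=2, deg[3]=1+0=1, deg[4]=1+1=2, deg[5]=1+1=2, deg[6]=1+1=2, deg[7]=1+0=1, deg[8]=1+1=2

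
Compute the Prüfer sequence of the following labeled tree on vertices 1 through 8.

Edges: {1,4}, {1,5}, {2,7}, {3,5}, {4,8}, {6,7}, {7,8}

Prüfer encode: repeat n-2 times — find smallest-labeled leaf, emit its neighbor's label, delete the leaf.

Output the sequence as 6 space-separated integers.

Step 1: leaves = {2,3,6}. Remove smallest leaf 2, emit neighbor 7.
Step 2: leaves = {3,6}. Remove smallest leaf 3, emit neighbor 5.
Step 3: leaves = {5,6}. Remove smallest leaf 5, emit neighbor 1.
Step 4: leaves = {1,6}. Remove smallest leaf 1, emit neighbor 4.
Step 5: leaves = {4,6}. Remove smallest leaf 4, emit neighbor 8.
Step 6: leaves = {6,8}. Remove smallest leaf 6, emit neighbor 7.
Done: 2 vertices remain (7, 8). Sequence = [7 5 1 4 8 7]

Answer: 7 5 1 4 8 7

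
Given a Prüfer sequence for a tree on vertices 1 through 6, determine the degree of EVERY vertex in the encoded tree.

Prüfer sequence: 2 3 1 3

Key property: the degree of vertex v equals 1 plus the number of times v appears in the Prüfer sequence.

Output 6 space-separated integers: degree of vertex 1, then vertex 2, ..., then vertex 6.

p_1 = 2: count[2] becomes 1
p_2 = 3: count[3] becomes 1
p_3 = 1: count[1] becomes 1
p_4 = 3: count[3] becomes 2
Degrees (1 + count): deg[1]=1+1=2, deg[2]=1+1=2, deg[3]=1+2=3, deg[4]=1+0=1, deg[5]=1+0=1, deg[6]=1+0=1

Answer: 2 2 3 1 1 1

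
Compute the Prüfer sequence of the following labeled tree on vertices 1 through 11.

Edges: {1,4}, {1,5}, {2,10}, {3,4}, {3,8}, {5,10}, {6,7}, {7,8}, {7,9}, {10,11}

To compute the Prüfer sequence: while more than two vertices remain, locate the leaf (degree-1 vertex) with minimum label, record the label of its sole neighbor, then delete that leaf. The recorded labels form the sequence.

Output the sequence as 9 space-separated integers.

Step 1: leaves = {2,6,9,11}. Remove smallest leaf 2, emit neighbor 10.
Step 2: leaves = {6,9,11}. Remove smallest leaf 6, emit neighbor 7.
Step 3: leaves = {9,11}. Remove smallest leaf 9, emit neighbor 7.
Step 4: leaves = {7,11}. Remove smallest leaf 7, emit neighbor 8.
Step 5: leaves = {8,11}. Remove smallest leaf 8, emit neighbor 3.
Step 6: leaves = {3,11}. Remove smallest leaf 3, emit neighbor 4.
Step 7: leaves = {4,11}. Remove smallest leaf 4, emit neighbor 1.
Step 8: leaves = {1,11}. Remove smallest leaf 1, emit neighbor 5.
Step 9: leaves = {5,11}. Remove smallest leaf 5, emit neighbor 10.
Done: 2 vertices remain (10, 11). Sequence = [10 7 7 8 3 4 1 5 10]

Answer: 10 7 7 8 3 4 1 5 10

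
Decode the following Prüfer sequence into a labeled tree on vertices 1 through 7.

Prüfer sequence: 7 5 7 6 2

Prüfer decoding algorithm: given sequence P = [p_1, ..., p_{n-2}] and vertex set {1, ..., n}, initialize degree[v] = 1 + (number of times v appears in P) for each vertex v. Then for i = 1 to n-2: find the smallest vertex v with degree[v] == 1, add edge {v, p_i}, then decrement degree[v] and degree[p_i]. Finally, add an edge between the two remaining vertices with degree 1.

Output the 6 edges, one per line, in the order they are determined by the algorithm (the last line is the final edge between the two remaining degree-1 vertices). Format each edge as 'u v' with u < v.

Initial degrees: {1:1, 2:2, 3:1, 4:1, 5:2, 6:2, 7:3}
Step 1: smallest deg-1 vertex = 1, p_1 = 7. Add edge {1,7}. Now deg[1]=0, deg[7]=2.
Step 2: smallest deg-1 vertex = 3, p_2 = 5. Add edge {3,5}. Now deg[3]=0, deg[5]=1.
Step 3: smallest deg-1 vertex = 4, p_3 = 7. Add edge {4,7}. Now deg[4]=0, deg[7]=1.
Step 4: smallest deg-1 vertex = 5, p_4 = 6. Add edge {5,6}. Now deg[5]=0, deg[6]=1.
Step 5: smallest deg-1 vertex = 6, p_5 = 2. Add edge {2,6}. Now deg[6]=0, deg[2]=1.
Final: two remaining deg-1 vertices are 2, 7. Add edge {2,7}.

Answer: 1 7
3 5
4 7
5 6
2 6
2 7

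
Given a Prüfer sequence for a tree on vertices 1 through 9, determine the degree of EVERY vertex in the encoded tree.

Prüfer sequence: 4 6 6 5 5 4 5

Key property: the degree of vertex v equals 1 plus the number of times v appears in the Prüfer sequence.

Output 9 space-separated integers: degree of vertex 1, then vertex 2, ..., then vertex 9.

p_1 = 4: count[4] becomes 1
p_2 = 6: count[6] becomes 1
p_3 = 6: count[6] becomes 2
p_4 = 5: count[5] becomes 1
p_5 = 5: count[5] becomes 2
p_6 = 4: count[4] becomes 2
p_7 = 5: count[5] becomes 3
Degrees (1 + count): deg[1]=1+0=1, deg[2]=1+0=1, deg[3]=1+0=1, deg[4]=1+2=3, deg[5]=1+3=4, deg[6]=1+2=3, deg[7]=1+0=1, deg[8]=1+0=1, deg[9]=1+0=1

Answer: 1 1 1 3 4 3 1 1 1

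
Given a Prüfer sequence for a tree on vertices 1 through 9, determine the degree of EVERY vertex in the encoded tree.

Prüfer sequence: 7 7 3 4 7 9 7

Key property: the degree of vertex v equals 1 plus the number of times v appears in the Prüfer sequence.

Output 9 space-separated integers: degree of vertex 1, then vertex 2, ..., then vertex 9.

p_1 = 7: count[7] becomes 1
p_2 = 7: count[7] becomes 2
p_3 = 3: count[3] becomes 1
p_4 = 4: count[4] becomes 1
p_5 = 7: count[7] becomes 3
p_6 = 9: count[9] becomes 1
p_7 = 7: count[7] becomes 4
Degrees (1 + count): deg[1]=1+0=1, deg[2]=1+0=1, deg[3]=1+1=2, deg[4]=1+1=2, deg[5]=1+0=1, deg[6]=1+0=1, deg[7]=1+4=5, deg[8]=1+0=1, deg[9]=1+1=2

Answer: 1 1 2 2 1 1 5 1 2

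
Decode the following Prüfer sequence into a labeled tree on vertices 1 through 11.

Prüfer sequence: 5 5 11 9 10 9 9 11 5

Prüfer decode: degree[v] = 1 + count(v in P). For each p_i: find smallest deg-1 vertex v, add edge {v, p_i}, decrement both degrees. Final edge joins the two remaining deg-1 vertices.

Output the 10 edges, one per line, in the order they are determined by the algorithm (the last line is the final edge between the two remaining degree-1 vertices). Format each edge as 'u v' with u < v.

Answer: 1 5
2 5
3 11
4 9
6 10
7 9
8 9
9 11
5 10
5 11

Derivation:
Initial degrees: {1:1, 2:1, 3:1, 4:1, 5:4, 6:1, 7:1, 8:1, 9:4, 10:2, 11:3}
Step 1: smallest deg-1 vertex = 1, p_1 = 5. Add edge {1,5}. Now deg[1]=0, deg[5]=3.
Step 2: smallest deg-1 vertex = 2, p_2 = 5. Add edge {2,5}. Now deg[2]=0, deg[5]=2.
Step 3: smallest deg-1 vertex = 3, p_3 = 11. Add edge {3,11}. Now deg[3]=0, deg[11]=2.
Step 4: smallest deg-1 vertex = 4, p_4 = 9. Add edge {4,9}. Now deg[4]=0, deg[9]=3.
Step 5: smallest deg-1 vertex = 6, p_5 = 10. Add edge {6,10}. Now deg[6]=0, deg[10]=1.
Step 6: smallest deg-1 vertex = 7, p_6 = 9. Add edge {7,9}. Now deg[7]=0, deg[9]=2.
Step 7: smallest deg-1 vertex = 8, p_7 = 9. Add edge {8,9}. Now deg[8]=0, deg[9]=1.
Step 8: smallest deg-1 vertex = 9, p_8 = 11. Add edge {9,11}. Now deg[9]=0, deg[11]=1.
Step 9: smallest deg-1 vertex = 10, p_9 = 5. Add edge {5,10}. Now deg[10]=0, deg[5]=1.
Final: two remaining deg-1 vertices are 5, 11. Add edge {5,11}.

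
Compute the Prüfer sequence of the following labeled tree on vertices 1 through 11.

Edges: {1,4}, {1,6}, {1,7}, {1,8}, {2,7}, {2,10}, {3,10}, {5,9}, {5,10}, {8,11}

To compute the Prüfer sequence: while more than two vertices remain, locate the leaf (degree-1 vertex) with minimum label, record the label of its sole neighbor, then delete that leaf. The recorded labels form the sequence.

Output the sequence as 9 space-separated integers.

Step 1: leaves = {3,4,6,9,11}. Remove smallest leaf 3, emit neighbor 10.
Step 2: leaves = {4,6,9,11}. Remove smallest leaf 4, emit neighbor 1.
Step 3: leaves = {6,9,11}. Remove smallest leaf 6, emit neighbor 1.
Step 4: leaves = {9,11}. Remove smallest leaf 9, emit neighbor 5.
Step 5: leaves = {5,11}. Remove smallest leaf 5, emit neighbor 10.
Step 6: leaves = {10,11}. Remove smallest leaf 10, emit neighbor 2.
Step 7: leaves = {2,11}. Remove smallest leaf 2, emit neighbor 7.
Step 8: leaves = {7,11}. Remove smallest leaf 7, emit neighbor 1.
Step 9: leaves = {1,11}. Remove smallest leaf 1, emit neighbor 8.
Done: 2 vertices remain (8, 11). Sequence = [10 1 1 5 10 2 7 1 8]

Answer: 10 1 1 5 10 2 7 1 8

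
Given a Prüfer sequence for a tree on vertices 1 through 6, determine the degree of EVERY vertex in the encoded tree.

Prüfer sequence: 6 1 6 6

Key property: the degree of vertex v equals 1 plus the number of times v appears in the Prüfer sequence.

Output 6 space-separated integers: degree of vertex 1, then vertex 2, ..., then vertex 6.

p_1 = 6: count[6] becomes 1
p_2 = 1: count[1] becomes 1
p_3 = 6: count[6] becomes 2
p_4 = 6: count[6] becomes 3
Degrees (1 + count): deg[1]=1+1=2, deg[2]=1+0=1, deg[3]=1+0=1, deg[4]=1+0=1, deg[5]=1+0=1, deg[6]=1+3=4

Answer: 2 1 1 1 1 4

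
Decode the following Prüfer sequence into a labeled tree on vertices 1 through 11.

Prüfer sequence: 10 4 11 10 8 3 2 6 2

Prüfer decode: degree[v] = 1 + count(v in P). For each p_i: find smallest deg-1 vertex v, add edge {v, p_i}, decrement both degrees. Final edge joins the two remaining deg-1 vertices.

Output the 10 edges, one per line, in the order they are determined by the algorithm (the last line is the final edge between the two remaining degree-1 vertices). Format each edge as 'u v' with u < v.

Answer: 1 10
4 5
4 11
7 10
8 9
3 8
2 3
6 10
2 6
2 11

Derivation:
Initial degrees: {1:1, 2:3, 3:2, 4:2, 5:1, 6:2, 7:1, 8:2, 9:1, 10:3, 11:2}
Step 1: smallest deg-1 vertex = 1, p_1 = 10. Add edge {1,10}. Now deg[1]=0, deg[10]=2.
Step 2: smallest deg-1 vertex = 5, p_2 = 4. Add edge {4,5}. Now deg[5]=0, deg[4]=1.
Step 3: smallest deg-1 vertex = 4, p_3 = 11. Add edge {4,11}. Now deg[4]=0, deg[11]=1.
Step 4: smallest deg-1 vertex = 7, p_4 = 10. Add edge {7,10}. Now deg[7]=0, deg[10]=1.
Step 5: smallest deg-1 vertex = 9, p_5 = 8. Add edge {8,9}. Now deg[9]=0, deg[8]=1.
Step 6: smallest deg-1 vertex = 8, p_6 = 3. Add edge {3,8}. Now deg[8]=0, deg[3]=1.
Step 7: smallest deg-1 vertex = 3, p_7 = 2. Add edge {2,3}. Now deg[3]=0, deg[2]=2.
Step 8: smallest deg-1 vertex = 10, p_8 = 6. Add edge {6,10}. Now deg[10]=0, deg[6]=1.
Step 9: smallest deg-1 vertex = 6, p_9 = 2. Add edge {2,6}. Now deg[6]=0, deg[2]=1.
Final: two remaining deg-1 vertices are 2, 11. Add edge {2,11}.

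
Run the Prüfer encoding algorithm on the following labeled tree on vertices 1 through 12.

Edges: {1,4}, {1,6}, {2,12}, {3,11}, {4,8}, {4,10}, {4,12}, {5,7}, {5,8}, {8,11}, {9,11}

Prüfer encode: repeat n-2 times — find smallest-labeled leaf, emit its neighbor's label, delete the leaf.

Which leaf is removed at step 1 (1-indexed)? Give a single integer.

Step 1: current leaves = {2,3,6,7,9,10}. Remove leaf 2 (neighbor: 12).

Answer: 2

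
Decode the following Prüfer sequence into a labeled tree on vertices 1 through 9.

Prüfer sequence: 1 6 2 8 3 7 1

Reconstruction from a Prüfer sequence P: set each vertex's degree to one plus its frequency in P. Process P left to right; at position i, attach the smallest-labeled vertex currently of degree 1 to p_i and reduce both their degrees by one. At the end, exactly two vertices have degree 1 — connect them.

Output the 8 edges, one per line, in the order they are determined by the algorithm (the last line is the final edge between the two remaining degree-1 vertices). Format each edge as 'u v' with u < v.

Initial degrees: {1:3, 2:2, 3:2, 4:1, 5:1, 6:2, 7:2, 8:2, 9:1}
Step 1: smallest deg-1 vertex = 4, p_1 = 1. Add edge {1,4}. Now deg[4]=0, deg[1]=2.
Step 2: smallest deg-1 vertex = 5, p_2 = 6. Add edge {5,6}. Now deg[5]=0, deg[6]=1.
Step 3: smallest deg-1 vertex = 6, p_3 = 2. Add edge {2,6}. Now deg[6]=0, deg[2]=1.
Step 4: smallest deg-1 vertex = 2, p_4 = 8. Add edge {2,8}. Now deg[2]=0, deg[8]=1.
Step 5: smallest deg-1 vertex = 8, p_5 = 3. Add edge {3,8}. Now deg[8]=0, deg[3]=1.
Step 6: smallest deg-1 vertex = 3, p_6 = 7. Add edge {3,7}. Now deg[3]=0, deg[7]=1.
Step 7: smallest deg-1 vertex = 7, p_7 = 1. Add edge {1,7}. Now deg[7]=0, deg[1]=1.
Final: two remaining deg-1 vertices are 1, 9. Add edge {1,9}.

Answer: 1 4
5 6
2 6
2 8
3 8
3 7
1 7
1 9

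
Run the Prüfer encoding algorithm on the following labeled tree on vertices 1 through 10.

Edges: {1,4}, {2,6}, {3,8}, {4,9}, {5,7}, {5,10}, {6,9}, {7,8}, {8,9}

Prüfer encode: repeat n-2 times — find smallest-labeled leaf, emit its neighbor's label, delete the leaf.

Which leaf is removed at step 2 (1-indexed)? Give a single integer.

Answer: 2

Derivation:
Step 1: current leaves = {1,2,3,10}. Remove leaf 1 (neighbor: 4).
Step 2: current leaves = {2,3,4,10}. Remove leaf 2 (neighbor: 6).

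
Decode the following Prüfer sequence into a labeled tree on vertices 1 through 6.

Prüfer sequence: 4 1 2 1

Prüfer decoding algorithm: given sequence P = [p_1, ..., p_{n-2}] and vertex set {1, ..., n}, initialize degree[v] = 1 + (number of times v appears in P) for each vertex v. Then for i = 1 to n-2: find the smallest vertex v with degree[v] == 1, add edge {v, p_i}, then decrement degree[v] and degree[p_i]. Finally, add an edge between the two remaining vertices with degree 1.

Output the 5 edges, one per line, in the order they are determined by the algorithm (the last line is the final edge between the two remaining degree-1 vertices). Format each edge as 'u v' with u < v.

Initial degrees: {1:3, 2:2, 3:1, 4:2, 5:1, 6:1}
Step 1: smallest deg-1 vertex = 3, p_1 = 4. Add edge {3,4}. Now deg[3]=0, deg[4]=1.
Step 2: smallest deg-1 vertex = 4, p_2 = 1. Add edge {1,4}. Now deg[4]=0, deg[1]=2.
Step 3: smallest deg-1 vertex = 5, p_3 = 2. Add edge {2,5}. Now deg[5]=0, deg[2]=1.
Step 4: smallest deg-1 vertex = 2, p_4 = 1. Add edge {1,2}. Now deg[2]=0, deg[1]=1.
Final: two remaining deg-1 vertices are 1, 6. Add edge {1,6}.

Answer: 3 4
1 4
2 5
1 2
1 6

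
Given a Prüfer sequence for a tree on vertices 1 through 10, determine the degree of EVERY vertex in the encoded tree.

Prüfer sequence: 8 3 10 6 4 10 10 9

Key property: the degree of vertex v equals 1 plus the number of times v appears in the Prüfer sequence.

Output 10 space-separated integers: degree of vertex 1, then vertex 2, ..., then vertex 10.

Answer: 1 1 2 2 1 2 1 2 2 4

Derivation:
p_1 = 8: count[8] becomes 1
p_2 = 3: count[3] becomes 1
p_3 = 10: count[10] becomes 1
p_4 = 6: count[6] becomes 1
p_5 = 4: count[4] becomes 1
p_6 = 10: count[10] becomes 2
p_7 = 10: count[10] becomes 3
p_8 = 9: count[9] becomes 1
Degrees (1 + count): deg[1]=1+0=1, deg[2]=1+0=1, deg[3]=1+1=2, deg[4]=1+1=2, deg[5]=1+0=1, deg[6]=1+1=2, deg[7]=1+0=1, deg[8]=1+1=2, deg[9]=1+1=2, deg[10]=1+3=4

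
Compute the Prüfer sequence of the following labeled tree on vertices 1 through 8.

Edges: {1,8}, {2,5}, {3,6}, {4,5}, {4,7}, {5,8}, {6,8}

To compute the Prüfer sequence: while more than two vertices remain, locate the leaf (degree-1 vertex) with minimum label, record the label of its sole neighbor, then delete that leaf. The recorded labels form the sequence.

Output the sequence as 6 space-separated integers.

Step 1: leaves = {1,2,3,7}. Remove smallest leaf 1, emit neighbor 8.
Step 2: leaves = {2,3,7}. Remove smallest leaf 2, emit neighbor 5.
Step 3: leaves = {3,7}. Remove smallest leaf 3, emit neighbor 6.
Step 4: leaves = {6,7}. Remove smallest leaf 6, emit neighbor 8.
Step 5: leaves = {7,8}. Remove smallest leaf 7, emit neighbor 4.
Step 6: leaves = {4,8}. Remove smallest leaf 4, emit neighbor 5.
Done: 2 vertices remain (5, 8). Sequence = [8 5 6 8 4 5]

Answer: 8 5 6 8 4 5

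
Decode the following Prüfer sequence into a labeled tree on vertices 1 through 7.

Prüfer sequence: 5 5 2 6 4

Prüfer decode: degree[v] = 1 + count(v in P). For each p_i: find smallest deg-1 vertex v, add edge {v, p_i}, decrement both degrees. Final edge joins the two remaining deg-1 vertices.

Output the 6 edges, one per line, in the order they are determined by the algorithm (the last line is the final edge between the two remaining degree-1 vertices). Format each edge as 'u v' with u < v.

Answer: 1 5
3 5
2 5
2 6
4 6
4 7

Derivation:
Initial degrees: {1:1, 2:2, 3:1, 4:2, 5:3, 6:2, 7:1}
Step 1: smallest deg-1 vertex = 1, p_1 = 5. Add edge {1,5}. Now deg[1]=0, deg[5]=2.
Step 2: smallest deg-1 vertex = 3, p_2 = 5. Add edge {3,5}. Now deg[3]=0, deg[5]=1.
Step 3: smallest deg-1 vertex = 5, p_3 = 2. Add edge {2,5}. Now deg[5]=0, deg[2]=1.
Step 4: smallest deg-1 vertex = 2, p_4 = 6. Add edge {2,6}. Now deg[2]=0, deg[6]=1.
Step 5: smallest deg-1 vertex = 6, p_5 = 4. Add edge {4,6}. Now deg[6]=0, deg[4]=1.
Final: two remaining deg-1 vertices are 4, 7. Add edge {4,7}.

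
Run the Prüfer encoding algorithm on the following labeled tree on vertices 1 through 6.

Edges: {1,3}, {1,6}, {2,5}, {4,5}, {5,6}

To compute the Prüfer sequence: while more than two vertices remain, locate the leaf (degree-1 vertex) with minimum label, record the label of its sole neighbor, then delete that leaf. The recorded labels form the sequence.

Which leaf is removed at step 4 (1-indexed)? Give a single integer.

Answer: 4

Derivation:
Step 1: current leaves = {2,3,4}. Remove leaf 2 (neighbor: 5).
Step 2: current leaves = {3,4}. Remove leaf 3 (neighbor: 1).
Step 3: current leaves = {1,4}. Remove leaf 1 (neighbor: 6).
Step 4: current leaves = {4,6}. Remove leaf 4 (neighbor: 5).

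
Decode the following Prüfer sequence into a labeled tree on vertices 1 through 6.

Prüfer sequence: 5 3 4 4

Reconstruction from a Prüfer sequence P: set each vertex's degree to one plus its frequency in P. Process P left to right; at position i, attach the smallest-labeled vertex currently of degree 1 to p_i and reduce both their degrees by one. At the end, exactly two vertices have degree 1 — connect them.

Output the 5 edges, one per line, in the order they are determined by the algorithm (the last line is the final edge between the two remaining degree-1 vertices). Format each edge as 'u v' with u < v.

Answer: 1 5
2 3
3 4
4 5
4 6

Derivation:
Initial degrees: {1:1, 2:1, 3:2, 4:3, 5:2, 6:1}
Step 1: smallest deg-1 vertex = 1, p_1 = 5. Add edge {1,5}. Now deg[1]=0, deg[5]=1.
Step 2: smallest deg-1 vertex = 2, p_2 = 3. Add edge {2,3}. Now deg[2]=0, deg[3]=1.
Step 3: smallest deg-1 vertex = 3, p_3 = 4. Add edge {3,4}. Now deg[3]=0, deg[4]=2.
Step 4: smallest deg-1 vertex = 5, p_4 = 4. Add edge {4,5}. Now deg[5]=0, deg[4]=1.
Final: two remaining deg-1 vertices are 4, 6. Add edge {4,6}.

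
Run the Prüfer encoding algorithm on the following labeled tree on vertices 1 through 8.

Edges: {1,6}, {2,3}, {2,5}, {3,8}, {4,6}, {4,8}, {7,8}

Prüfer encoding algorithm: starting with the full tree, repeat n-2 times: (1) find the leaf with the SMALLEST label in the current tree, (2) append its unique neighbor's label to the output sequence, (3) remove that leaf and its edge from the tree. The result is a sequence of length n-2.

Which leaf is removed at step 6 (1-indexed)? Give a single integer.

Step 1: current leaves = {1,5,7}. Remove leaf 1 (neighbor: 6).
Step 2: current leaves = {5,6,7}. Remove leaf 5 (neighbor: 2).
Step 3: current leaves = {2,6,7}. Remove leaf 2 (neighbor: 3).
Step 4: current leaves = {3,6,7}. Remove leaf 3 (neighbor: 8).
Step 5: current leaves = {6,7}. Remove leaf 6 (neighbor: 4).
Step 6: current leaves = {4,7}. Remove leaf 4 (neighbor: 8).

Answer: 4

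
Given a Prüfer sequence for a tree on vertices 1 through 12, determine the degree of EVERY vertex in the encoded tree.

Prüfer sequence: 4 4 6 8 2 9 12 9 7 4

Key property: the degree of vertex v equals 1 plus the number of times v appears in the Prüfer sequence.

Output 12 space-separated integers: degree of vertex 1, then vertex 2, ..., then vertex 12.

Answer: 1 2 1 4 1 2 2 2 3 1 1 2

Derivation:
p_1 = 4: count[4] becomes 1
p_2 = 4: count[4] becomes 2
p_3 = 6: count[6] becomes 1
p_4 = 8: count[8] becomes 1
p_5 = 2: count[2] becomes 1
p_6 = 9: count[9] becomes 1
p_7 = 12: count[12] becomes 1
p_8 = 9: count[9] becomes 2
p_9 = 7: count[7] becomes 1
p_10 = 4: count[4] becomes 3
Degrees (1 + count): deg[1]=1+0=1, deg[2]=1+1=2, deg[3]=1+0=1, deg[4]=1+3=4, deg[5]=1+0=1, deg[6]=1+1=2, deg[7]=1+1=2, deg[8]=1+1=2, deg[9]=1+2=3, deg[10]=1+0=1, deg[11]=1+0=1, deg[12]=1+1=2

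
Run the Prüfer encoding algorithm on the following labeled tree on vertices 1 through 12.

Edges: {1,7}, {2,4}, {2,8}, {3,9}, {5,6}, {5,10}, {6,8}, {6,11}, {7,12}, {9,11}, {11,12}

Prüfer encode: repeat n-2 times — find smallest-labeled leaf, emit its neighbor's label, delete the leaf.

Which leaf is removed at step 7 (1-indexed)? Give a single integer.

Answer: 9

Derivation:
Step 1: current leaves = {1,3,4,10}. Remove leaf 1 (neighbor: 7).
Step 2: current leaves = {3,4,7,10}. Remove leaf 3 (neighbor: 9).
Step 3: current leaves = {4,7,9,10}. Remove leaf 4 (neighbor: 2).
Step 4: current leaves = {2,7,9,10}. Remove leaf 2 (neighbor: 8).
Step 5: current leaves = {7,8,9,10}. Remove leaf 7 (neighbor: 12).
Step 6: current leaves = {8,9,10,12}. Remove leaf 8 (neighbor: 6).
Step 7: current leaves = {9,10,12}. Remove leaf 9 (neighbor: 11).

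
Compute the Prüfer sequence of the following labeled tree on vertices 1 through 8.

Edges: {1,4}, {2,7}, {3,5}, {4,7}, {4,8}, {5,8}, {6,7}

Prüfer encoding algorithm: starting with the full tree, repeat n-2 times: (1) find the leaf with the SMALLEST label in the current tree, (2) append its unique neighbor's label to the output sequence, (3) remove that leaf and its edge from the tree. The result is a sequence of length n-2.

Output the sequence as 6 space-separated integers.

Answer: 4 7 5 8 7 4

Derivation:
Step 1: leaves = {1,2,3,6}. Remove smallest leaf 1, emit neighbor 4.
Step 2: leaves = {2,3,6}. Remove smallest leaf 2, emit neighbor 7.
Step 3: leaves = {3,6}. Remove smallest leaf 3, emit neighbor 5.
Step 4: leaves = {5,6}. Remove smallest leaf 5, emit neighbor 8.
Step 5: leaves = {6,8}. Remove smallest leaf 6, emit neighbor 7.
Step 6: leaves = {7,8}. Remove smallest leaf 7, emit neighbor 4.
Done: 2 vertices remain (4, 8). Sequence = [4 7 5 8 7 4]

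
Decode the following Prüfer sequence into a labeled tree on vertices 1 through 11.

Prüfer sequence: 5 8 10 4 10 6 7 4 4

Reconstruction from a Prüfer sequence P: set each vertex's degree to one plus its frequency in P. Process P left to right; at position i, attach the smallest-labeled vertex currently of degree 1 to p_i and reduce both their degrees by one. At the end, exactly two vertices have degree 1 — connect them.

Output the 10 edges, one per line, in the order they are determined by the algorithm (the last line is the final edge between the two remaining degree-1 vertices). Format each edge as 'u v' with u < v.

Answer: 1 5
2 8
3 10
4 5
8 10
6 9
6 7
4 7
4 10
4 11

Derivation:
Initial degrees: {1:1, 2:1, 3:1, 4:4, 5:2, 6:2, 7:2, 8:2, 9:1, 10:3, 11:1}
Step 1: smallest deg-1 vertex = 1, p_1 = 5. Add edge {1,5}. Now deg[1]=0, deg[5]=1.
Step 2: smallest deg-1 vertex = 2, p_2 = 8. Add edge {2,8}. Now deg[2]=0, deg[8]=1.
Step 3: smallest deg-1 vertex = 3, p_3 = 10. Add edge {3,10}. Now deg[3]=0, deg[10]=2.
Step 4: smallest deg-1 vertex = 5, p_4 = 4. Add edge {4,5}. Now deg[5]=0, deg[4]=3.
Step 5: smallest deg-1 vertex = 8, p_5 = 10. Add edge {8,10}. Now deg[8]=0, deg[10]=1.
Step 6: smallest deg-1 vertex = 9, p_6 = 6. Add edge {6,9}. Now deg[9]=0, deg[6]=1.
Step 7: smallest deg-1 vertex = 6, p_7 = 7. Add edge {6,7}. Now deg[6]=0, deg[7]=1.
Step 8: smallest deg-1 vertex = 7, p_8 = 4. Add edge {4,7}. Now deg[7]=0, deg[4]=2.
Step 9: smallest deg-1 vertex = 10, p_9 = 4. Add edge {4,10}. Now deg[10]=0, deg[4]=1.
Final: two remaining deg-1 vertices are 4, 11. Add edge {4,11}.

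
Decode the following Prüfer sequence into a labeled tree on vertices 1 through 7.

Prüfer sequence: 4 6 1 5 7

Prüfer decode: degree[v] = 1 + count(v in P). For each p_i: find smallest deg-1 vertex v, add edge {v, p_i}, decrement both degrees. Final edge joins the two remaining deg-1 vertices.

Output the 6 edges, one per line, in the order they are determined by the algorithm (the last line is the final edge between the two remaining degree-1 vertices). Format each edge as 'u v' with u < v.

Initial degrees: {1:2, 2:1, 3:1, 4:2, 5:2, 6:2, 7:2}
Step 1: smallest deg-1 vertex = 2, p_1 = 4. Add edge {2,4}. Now deg[2]=0, deg[4]=1.
Step 2: smallest deg-1 vertex = 3, p_2 = 6. Add edge {3,6}. Now deg[3]=0, deg[6]=1.
Step 3: smallest deg-1 vertex = 4, p_3 = 1. Add edge {1,4}. Now deg[4]=0, deg[1]=1.
Step 4: smallest deg-1 vertex = 1, p_4 = 5. Add edge {1,5}. Now deg[1]=0, deg[5]=1.
Step 5: smallest deg-1 vertex = 5, p_5 = 7. Add edge {5,7}. Now deg[5]=0, deg[7]=1.
Final: two remaining deg-1 vertices are 6, 7. Add edge {6,7}.

Answer: 2 4
3 6
1 4
1 5
5 7
6 7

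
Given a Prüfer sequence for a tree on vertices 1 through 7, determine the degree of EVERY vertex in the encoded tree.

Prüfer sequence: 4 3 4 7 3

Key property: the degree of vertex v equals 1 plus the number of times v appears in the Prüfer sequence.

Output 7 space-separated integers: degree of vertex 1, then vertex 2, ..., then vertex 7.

Answer: 1 1 3 3 1 1 2

Derivation:
p_1 = 4: count[4] becomes 1
p_2 = 3: count[3] becomes 1
p_3 = 4: count[4] becomes 2
p_4 = 7: count[7] becomes 1
p_5 = 3: count[3] becomes 2
Degrees (1 + count): deg[1]=1+0=1, deg[2]=1+0=1, deg[3]=1+2=3, deg[4]=1+2=3, deg[5]=1+0=1, deg[6]=1+0=1, deg[7]=1+1=2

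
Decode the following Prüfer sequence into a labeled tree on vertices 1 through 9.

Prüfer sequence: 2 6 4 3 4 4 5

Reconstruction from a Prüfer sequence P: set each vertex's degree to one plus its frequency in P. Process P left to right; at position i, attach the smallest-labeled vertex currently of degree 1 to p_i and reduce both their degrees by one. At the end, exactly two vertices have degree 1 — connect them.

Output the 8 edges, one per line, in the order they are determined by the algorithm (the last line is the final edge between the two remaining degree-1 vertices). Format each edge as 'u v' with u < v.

Answer: 1 2
2 6
4 6
3 7
3 4
4 8
4 5
5 9

Derivation:
Initial degrees: {1:1, 2:2, 3:2, 4:4, 5:2, 6:2, 7:1, 8:1, 9:1}
Step 1: smallest deg-1 vertex = 1, p_1 = 2. Add edge {1,2}. Now deg[1]=0, deg[2]=1.
Step 2: smallest deg-1 vertex = 2, p_2 = 6. Add edge {2,6}. Now deg[2]=0, deg[6]=1.
Step 3: smallest deg-1 vertex = 6, p_3 = 4. Add edge {4,6}. Now deg[6]=0, deg[4]=3.
Step 4: smallest deg-1 vertex = 7, p_4 = 3. Add edge {3,7}. Now deg[7]=0, deg[3]=1.
Step 5: smallest deg-1 vertex = 3, p_5 = 4. Add edge {3,4}. Now deg[3]=0, deg[4]=2.
Step 6: smallest deg-1 vertex = 8, p_6 = 4. Add edge {4,8}. Now deg[8]=0, deg[4]=1.
Step 7: smallest deg-1 vertex = 4, p_7 = 5. Add edge {4,5}. Now deg[4]=0, deg[5]=1.
Final: two remaining deg-1 vertices are 5, 9. Add edge {5,9}.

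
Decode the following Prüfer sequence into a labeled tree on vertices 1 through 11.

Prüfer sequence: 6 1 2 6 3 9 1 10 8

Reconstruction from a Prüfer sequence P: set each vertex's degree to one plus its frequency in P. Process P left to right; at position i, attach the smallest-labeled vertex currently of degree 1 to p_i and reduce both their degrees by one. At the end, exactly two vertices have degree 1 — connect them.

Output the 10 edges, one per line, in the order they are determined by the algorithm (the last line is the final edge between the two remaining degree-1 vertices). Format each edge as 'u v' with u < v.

Answer: 4 6
1 5
2 7
2 6
3 6
3 9
1 9
1 10
8 10
8 11

Derivation:
Initial degrees: {1:3, 2:2, 3:2, 4:1, 5:1, 6:3, 7:1, 8:2, 9:2, 10:2, 11:1}
Step 1: smallest deg-1 vertex = 4, p_1 = 6. Add edge {4,6}. Now deg[4]=0, deg[6]=2.
Step 2: smallest deg-1 vertex = 5, p_2 = 1. Add edge {1,5}. Now deg[5]=0, deg[1]=2.
Step 3: smallest deg-1 vertex = 7, p_3 = 2. Add edge {2,7}. Now deg[7]=0, deg[2]=1.
Step 4: smallest deg-1 vertex = 2, p_4 = 6. Add edge {2,6}. Now deg[2]=0, deg[6]=1.
Step 5: smallest deg-1 vertex = 6, p_5 = 3. Add edge {3,6}. Now deg[6]=0, deg[3]=1.
Step 6: smallest deg-1 vertex = 3, p_6 = 9. Add edge {3,9}. Now deg[3]=0, deg[9]=1.
Step 7: smallest deg-1 vertex = 9, p_7 = 1. Add edge {1,9}. Now deg[9]=0, deg[1]=1.
Step 8: smallest deg-1 vertex = 1, p_8 = 10. Add edge {1,10}. Now deg[1]=0, deg[10]=1.
Step 9: smallest deg-1 vertex = 10, p_9 = 8. Add edge {8,10}. Now deg[10]=0, deg[8]=1.
Final: two remaining deg-1 vertices are 8, 11. Add edge {8,11}.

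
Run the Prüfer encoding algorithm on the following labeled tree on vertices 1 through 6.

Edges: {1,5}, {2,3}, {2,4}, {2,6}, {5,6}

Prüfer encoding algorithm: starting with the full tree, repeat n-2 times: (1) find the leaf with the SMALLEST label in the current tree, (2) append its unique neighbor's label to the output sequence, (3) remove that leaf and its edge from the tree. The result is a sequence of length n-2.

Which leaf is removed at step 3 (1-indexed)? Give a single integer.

Answer: 4

Derivation:
Step 1: current leaves = {1,3,4}. Remove leaf 1 (neighbor: 5).
Step 2: current leaves = {3,4,5}. Remove leaf 3 (neighbor: 2).
Step 3: current leaves = {4,5}. Remove leaf 4 (neighbor: 2).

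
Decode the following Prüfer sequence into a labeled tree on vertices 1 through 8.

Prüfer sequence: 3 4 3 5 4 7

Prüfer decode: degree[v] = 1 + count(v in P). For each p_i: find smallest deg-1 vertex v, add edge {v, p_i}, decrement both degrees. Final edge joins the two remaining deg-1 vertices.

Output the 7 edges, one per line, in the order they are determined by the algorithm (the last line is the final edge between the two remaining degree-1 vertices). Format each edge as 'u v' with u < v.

Initial degrees: {1:1, 2:1, 3:3, 4:3, 5:2, 6:1, 7:2, 8:1}
Step 1: smallest deg-1 vertex = 1, p_1 = 3. Add edge {1,3}. Now deg[1]=0, deg[3]=2.
Step 2: smallest deg-1 vertex = 2, p_2 = 4. Add edge {2,4}. Now deg[2]=0, deg[4]=2.
Step 3: smallest deg-1 vertex = 6, p_3 = 3. Add edge {3,6}. Now deg[6]=0, deg[3]=1.
Step 4: smallest deg-1 vertex = 3, p_4 = 5. Add edge {3,5}. Now deg[3]=0, deg[5]=1.
Step 5: smallest deg-1 vertex = 5, p_5 = 4. Add edge {4,5}. Now deg[5]=0, deg[4]=1.
Step 6: smallest deg-1 vertex = 4, p_6 = 7. Add edge {4,7}. Now deg[4]=0, deg[7]=1.
Final: two remaining deg-1 vertices are 7, 8. Add edge {7,8}.

Answer: 1 3
2 4
3 6
3 5
4 5
4 7
7 8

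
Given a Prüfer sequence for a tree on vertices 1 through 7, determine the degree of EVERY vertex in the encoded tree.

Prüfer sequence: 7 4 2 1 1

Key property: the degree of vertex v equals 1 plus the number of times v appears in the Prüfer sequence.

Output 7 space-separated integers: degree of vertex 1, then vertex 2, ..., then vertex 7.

p_1 = 7: count[7] becomes 1
p_2 = 4: count[4] becomes 1
p_3 = 2: count[2] becomes 1
p_4 = 1: count[1] becomes 1
p_5 = 1: count[1] becomes 2
Degrees (1 + count): deg[1]=1+2=3, deg[2]=1+1=2, deg[3]=1+0=1, deg[4]=1+1=2, deg[5]=1+0=1, deg[6]=1+0=1, deg[7]=1+1=2

Answer: 3 2 1 2 1 1 2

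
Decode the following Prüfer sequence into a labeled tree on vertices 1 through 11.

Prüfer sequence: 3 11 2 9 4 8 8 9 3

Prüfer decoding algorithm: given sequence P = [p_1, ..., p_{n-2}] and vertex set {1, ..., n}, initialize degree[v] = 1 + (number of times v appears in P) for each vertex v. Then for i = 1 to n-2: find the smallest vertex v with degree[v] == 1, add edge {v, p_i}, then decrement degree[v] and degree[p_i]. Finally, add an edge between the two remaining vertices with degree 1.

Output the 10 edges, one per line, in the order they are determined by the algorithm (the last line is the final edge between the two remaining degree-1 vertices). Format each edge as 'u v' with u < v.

Initial degrees: {1:1, 2:2, 3:3, 4:2, 5:1, 6:1, 7:1, 8:3, 9:3, 10:1, 11:2}
Step 1: smallest deg-1 vertex = 1, p_1 = 3. Add edge {1,3}. Now deg[1]=0, deg[3]=2.
Step 2: smallest deg-1 vertex = 5, p_2 = 11. Add edge {5,11}. Now deg[5]=0, deg[11]=1.
Step 3: smallest deg-1 vertex = 6, p_3 = 2. Add edge {2,6}. Now deg[6]=0, deg[2]=1.
Step 4: smallest deg-1 vertex = 2, p_4 = 9. Add edge {2,9}. Now deg[2]=0, deg[9]=2.
Step 5: smallest deg-1 vertex = 7, p_5 = 4. Add edge {4,7}. Now deg[7]=0, deg[4]=1.
Step 6: smallest deg-1 vertex = 4, p_6 = 8. Add edge {4,8}. Now deg[4]=0, deg[8]=2.
Step 7: smallest deg-1 vertex = 10, p_7 = 8. Add edge {8,10}. Now deg[10]=0, deg[8]=1.
Step 8: smallest deg-1 vertex = 8, p_8 = 9. Add edge {8,9}. Now deg[8]=0, deg[9]=1.
Step 9: smallest deg-1 vertex = 9, p_9 = 3. Add edge {3,9}. Now deg[9]=0, deg[3]=1.
Final: two remaining deg-1 vertices are 3, 11. Add edge {3,11}.

Answer: 1 3
5 11
2 6
2 9
4 7
4 8
8 10
8 9
3 9
3 11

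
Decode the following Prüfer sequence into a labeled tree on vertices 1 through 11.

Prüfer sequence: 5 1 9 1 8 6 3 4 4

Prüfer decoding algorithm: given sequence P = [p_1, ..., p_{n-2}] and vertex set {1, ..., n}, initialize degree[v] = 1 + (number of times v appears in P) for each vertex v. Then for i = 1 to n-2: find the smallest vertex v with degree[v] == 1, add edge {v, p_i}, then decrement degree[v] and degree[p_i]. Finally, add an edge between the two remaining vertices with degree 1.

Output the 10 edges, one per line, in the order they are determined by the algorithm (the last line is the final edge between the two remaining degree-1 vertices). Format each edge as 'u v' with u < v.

Initial degrees: {1:3, 2:1, 3:2, 4:3, 5:2, 6:2, 7:1, 8:2, 9:2, 10:1, 11:1}
Step 1: smallest deg-1 vertex = 2, p_1 = 5. Add edge {2,5}. Now deg[2]=0, deg[5]=1.
Step 2: smallest deg-1 vertex = 5, p_2 = 1. Add edge {1,5}. Now deg[5]=0, deg[1]=2.
Step 3: smallest deg-1 vertex = 7, p_3 = 9. Add edge {7,9}. Now deg[7]=0, deg[9]=1.
Step 4: smallest deg-1 vertex = 9, p_4 = 1. Add edge {1,9}. Now deg[9]=0, deg[1]=1.
Step 5: smallest deg-1 vertex = 1, p_5 = 8. Add edge {1,8}. Now deg[1]=0, deg[8]=1.
Step 6: smallest deg-1 vertex = 8, p_6 = 6. Add edge {6,8}. Now deg[8]=0, deg[6]=1.
Step 7: smallest deg-1 vertex = 6, p_7 = 3. Add edge {3,6}. Now deg[6]=0, deg[3]=1.
Step 8: smallest deg-1 vertex = 3, p_8 = 4. Add edge {3,4}. Now deg[3]=0, deg[4]=2.
Step 9: smallest deg-1 vertex = 10, p_9 = 4. Add edge {4,10}. Now deg[10]=0, deg[4]=1.
Final: two remaining deg-1 vertices are 4, 11. Add edge {4,11}.

Answer: 2 5
1 5
7 9
1 9
1 8
6 8
3 6
3 4
4 10
4 11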